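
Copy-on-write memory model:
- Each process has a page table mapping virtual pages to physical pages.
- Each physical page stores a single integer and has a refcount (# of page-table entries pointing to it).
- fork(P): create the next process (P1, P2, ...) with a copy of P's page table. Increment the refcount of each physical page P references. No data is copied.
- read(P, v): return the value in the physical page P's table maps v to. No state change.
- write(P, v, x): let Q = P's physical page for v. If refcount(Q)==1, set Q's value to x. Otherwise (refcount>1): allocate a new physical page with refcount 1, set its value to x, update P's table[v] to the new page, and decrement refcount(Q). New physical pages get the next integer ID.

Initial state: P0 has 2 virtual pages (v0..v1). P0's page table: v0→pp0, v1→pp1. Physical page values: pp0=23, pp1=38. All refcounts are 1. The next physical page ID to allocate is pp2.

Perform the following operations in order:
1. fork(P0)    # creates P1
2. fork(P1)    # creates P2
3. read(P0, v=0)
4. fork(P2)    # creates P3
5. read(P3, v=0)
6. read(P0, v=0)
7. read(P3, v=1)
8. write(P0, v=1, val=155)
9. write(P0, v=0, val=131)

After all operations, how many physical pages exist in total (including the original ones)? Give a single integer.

Answer: 4

Derivation:
Op 1: fork(P0) -> P1. 2 ppages; refcounts: pp0:2 pp1:2
Op 2: fork(P1) -> P2. 2 ppages; refcounts: pp0:3 pp1:3
Op 3: read(P0, v0) -> 23. No state change.
Op 4: fork(P2) -> P3. 2 ppages; refcounts: pp0:4 pp1:4
Op 5: read(P3, v0) -> 23. No state change.
Op 6: read(P0, v0) -> 23. No state change.
Op 7: read(P3, v1) -> 38. No state change.
Op 8: write(P0, v1, 155). refcount(pp1)=4>1 -> COPY to pp2. 3 ppages; refcounts: pp0:4 pp1:3 pp2:1
Op 9: write(P0, v0, 131). refcount(pp0)=4>1 -> COPY to pp3. 4 ppages; refcounts: pp0:3 pp1:3 pp2:1 pp3:1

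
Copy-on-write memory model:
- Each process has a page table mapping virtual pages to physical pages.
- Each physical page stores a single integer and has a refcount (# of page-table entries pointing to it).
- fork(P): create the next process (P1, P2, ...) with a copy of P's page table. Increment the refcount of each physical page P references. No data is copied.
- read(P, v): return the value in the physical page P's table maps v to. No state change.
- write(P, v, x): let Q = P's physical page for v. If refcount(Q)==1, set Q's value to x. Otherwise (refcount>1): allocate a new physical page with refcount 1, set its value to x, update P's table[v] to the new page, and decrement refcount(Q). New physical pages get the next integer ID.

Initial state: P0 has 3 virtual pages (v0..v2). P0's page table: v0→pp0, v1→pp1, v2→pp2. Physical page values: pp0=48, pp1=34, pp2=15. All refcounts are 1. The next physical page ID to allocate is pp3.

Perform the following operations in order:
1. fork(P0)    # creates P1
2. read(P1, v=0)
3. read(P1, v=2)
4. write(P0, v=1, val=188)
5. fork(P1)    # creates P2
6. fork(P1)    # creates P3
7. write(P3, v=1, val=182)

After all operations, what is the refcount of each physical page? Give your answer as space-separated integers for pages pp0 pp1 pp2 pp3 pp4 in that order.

Op 1: fork(P0) -> P1. 3 ppages; refcounts: pp0:2 pp1:2 pp2:2
Op 2: read(P1, v0) -> 48. No state change.
Op 3: read(P1, v2) -> 15. No state change.
Op 4: write(P0, v1, 188). refcount(pp1)=2>1 -> COPY to pp3. 4 ppages; refcounts: pp0:2 pp1:1 pp2:2 pp3:1
Op 5: fork(P1) -> P2. 4 ppages; refcounts: pp0:3 pp1:2 pp2:3 pp3:1
Op 6: fork(P1) -> P3. 4 ppages; refcounts: pp0:4 pp1:3 pp2:4 pp3:1
Op 7: write(P3, v1, 182). refcount(pp1)=3>1 -> COPY to pp4. 5 ppages; refcounts: pp0:4 pp1:2 pp2:4 pp3:1 pp4:1

Answer: 4 2 4 1 1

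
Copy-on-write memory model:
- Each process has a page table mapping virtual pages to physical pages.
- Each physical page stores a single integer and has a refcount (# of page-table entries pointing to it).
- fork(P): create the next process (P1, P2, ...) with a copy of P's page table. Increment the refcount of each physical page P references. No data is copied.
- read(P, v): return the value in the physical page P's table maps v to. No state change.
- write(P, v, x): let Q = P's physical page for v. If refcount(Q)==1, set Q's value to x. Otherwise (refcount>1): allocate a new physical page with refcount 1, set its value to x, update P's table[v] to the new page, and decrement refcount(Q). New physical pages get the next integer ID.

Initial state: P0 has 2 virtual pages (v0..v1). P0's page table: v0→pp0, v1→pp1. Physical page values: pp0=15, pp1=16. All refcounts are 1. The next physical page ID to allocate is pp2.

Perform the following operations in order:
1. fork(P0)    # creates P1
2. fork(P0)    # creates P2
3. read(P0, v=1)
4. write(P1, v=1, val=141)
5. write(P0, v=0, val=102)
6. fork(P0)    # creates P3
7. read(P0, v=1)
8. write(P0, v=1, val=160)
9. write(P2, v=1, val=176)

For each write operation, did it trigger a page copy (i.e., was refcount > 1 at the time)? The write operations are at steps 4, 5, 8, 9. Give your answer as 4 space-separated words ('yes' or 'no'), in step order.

Op 1: fork(P0) -> P1. 2 ppages; refcounts: pp0:2 pp1:2
Op 2: fork(P0) -> P2. 2 ppages; refcounts: pp0:3 pp1:3
Op 3: read(P0, v1) -> 16. No state change.
Op 4: write(P1, v1, 141). refcount(pp1)=3>1 -> COPY to pp2. 3 ppages; refcounts: pp0:3 pp1:2 pp2:1
Op 5: write(P0, v0, 102). refcount(pp0)=3>1 -> COPY to pp3. 4 ppages; refcounts: pp0:2 pp1:2 pp2:1 pp3:1
Op 6: fork(P0) -> P3. 4 ppages; refcounts: pp0:2 pp1:3 pp2:1 pp3:2
Op 7: read(P0, v1) -> 16. No state change.
Op 8: write(P0, v1, 160). refcount(pp1)=3>1 -> COPY to pp4. 5 ppages; refcounts: pp0:2 pp1:2 pp2:1 pp3:2 pp4:1
Op 9: write(P2, v1, 176). refcount(pp1)=2>1 -> COPY to pp5. 6 ppages; refcounts: pp0:2 pp1:1 pp2:1 pp3:2 pp4:1 pp5:1

yes yes yes yes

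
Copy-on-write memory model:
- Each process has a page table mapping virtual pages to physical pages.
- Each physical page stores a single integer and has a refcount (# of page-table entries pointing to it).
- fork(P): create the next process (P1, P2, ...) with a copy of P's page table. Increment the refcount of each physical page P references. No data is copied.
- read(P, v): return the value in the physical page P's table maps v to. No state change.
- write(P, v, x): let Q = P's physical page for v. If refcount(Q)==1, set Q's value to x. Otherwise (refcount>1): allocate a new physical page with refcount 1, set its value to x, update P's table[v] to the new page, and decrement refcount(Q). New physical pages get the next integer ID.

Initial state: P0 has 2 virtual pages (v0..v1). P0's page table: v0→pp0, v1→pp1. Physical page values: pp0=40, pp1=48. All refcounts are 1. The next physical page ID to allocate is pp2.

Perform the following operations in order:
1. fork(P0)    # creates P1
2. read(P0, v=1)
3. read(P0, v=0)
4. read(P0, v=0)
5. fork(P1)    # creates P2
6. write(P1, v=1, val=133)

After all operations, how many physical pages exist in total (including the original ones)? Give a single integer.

Op 1: fork(P0) -> P1. 2 ppages; refcounts: pp0:2 pp1:2
Op 2: read(P0, v1) -> 48. No state change.
Op 3: read(P0, v0) -> 40. No state change.
Op 4: read(P0, v0) -> 40. No state change.
Op 5: fork(P1) -> P2. 2 ppages; refcounts: pp0:3 pp1:3
Op 6: write(P1, v1, 133). refcount(pp1)=3>1 -> COPY to pp2. 3 ppages; refcounts: pp0:3 pp1:2 pp2:1

Answer: 3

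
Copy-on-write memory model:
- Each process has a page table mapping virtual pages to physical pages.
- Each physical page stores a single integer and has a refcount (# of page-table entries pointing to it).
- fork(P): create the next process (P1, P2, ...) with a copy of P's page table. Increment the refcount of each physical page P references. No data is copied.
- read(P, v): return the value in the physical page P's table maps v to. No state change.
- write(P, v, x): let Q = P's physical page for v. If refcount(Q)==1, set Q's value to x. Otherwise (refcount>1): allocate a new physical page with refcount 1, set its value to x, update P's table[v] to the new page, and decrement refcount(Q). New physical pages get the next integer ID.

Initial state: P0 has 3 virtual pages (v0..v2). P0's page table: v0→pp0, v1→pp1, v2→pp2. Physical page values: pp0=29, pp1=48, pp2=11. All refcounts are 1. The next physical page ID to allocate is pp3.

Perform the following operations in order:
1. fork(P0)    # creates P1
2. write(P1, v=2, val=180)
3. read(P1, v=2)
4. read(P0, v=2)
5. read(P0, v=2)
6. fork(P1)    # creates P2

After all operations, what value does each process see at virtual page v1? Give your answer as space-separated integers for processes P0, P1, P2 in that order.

Answer: 48 48 48

Derivation:
Op 1: fork(P0) -> P1. 3 ppages; refcounts: pp0:2 pp1:2 pp2:2
Op 2: write(P1, v2, 180). refcount(pp2)=2>1 -> COPY to pp3. 4 ppages; refcounts: pp0:2 pp1:2 pp2:1 pp3:1
Op 3: read(P1, v2) -> 180. No state change.
Op 4: read(P0, v2) -> 11. No state change.
Op 5: read(P0, v2) -> 11. No state change.
Op 6: fork(P1) -> P2. 4 ppages; refcounts: pp0:3 pp1:3 pp2:1 pp3:2
P0: v1 -> pp1 = 48
P1: v1 -> pp1 = 48
P2: v1 -> pp1 = 48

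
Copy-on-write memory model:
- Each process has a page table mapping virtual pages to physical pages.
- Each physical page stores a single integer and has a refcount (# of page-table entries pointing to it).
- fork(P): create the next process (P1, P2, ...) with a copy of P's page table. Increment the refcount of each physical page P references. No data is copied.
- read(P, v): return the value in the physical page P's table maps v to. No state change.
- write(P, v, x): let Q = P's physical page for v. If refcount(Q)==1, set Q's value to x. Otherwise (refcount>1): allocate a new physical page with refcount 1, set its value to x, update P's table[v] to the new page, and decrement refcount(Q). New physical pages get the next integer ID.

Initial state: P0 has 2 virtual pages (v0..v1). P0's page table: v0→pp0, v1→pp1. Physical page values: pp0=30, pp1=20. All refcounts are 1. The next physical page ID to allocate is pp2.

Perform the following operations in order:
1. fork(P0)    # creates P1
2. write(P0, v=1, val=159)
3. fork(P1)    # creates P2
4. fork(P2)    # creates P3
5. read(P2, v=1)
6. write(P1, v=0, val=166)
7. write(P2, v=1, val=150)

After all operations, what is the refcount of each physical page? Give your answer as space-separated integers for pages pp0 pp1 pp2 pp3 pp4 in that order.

Op 1: fork(P0) -> P1. 2 ppages; refcounts: pp0:2 pp1:2
Op 2: write(P0, v1, 159). refcount(pp1)=2>1 -> COPY to pp2. 3 ppages; refcounts: pp0:2 pp1:1 pp2:1
Op 3: fork(P1) -> P2. 3 ppages; refcounts: pp0:3 pp1:2 pp2:1
Op 4: fork(P2) -> P3. 3 ppages; refcounts: pp0:4 pp1:3 pp2:1
Op 5: read(P2, v1) -> 20. No state change.
Op 6: write(P1, v0, 166). refcount(pp0)=4>1 -> COPY to pp3. 4 ppages; refcounts: pp0:3 pp1:3 pp2:1 pp3:1
Op 7: write(P2, v1, 150). refcount(pp1)=3>1 -> COPY to pp4. 5 ppages; refcounts: pp0:3 pp1:2 pp2:1 pp3:1 pp4:1

Answer: 3 2 1 1 1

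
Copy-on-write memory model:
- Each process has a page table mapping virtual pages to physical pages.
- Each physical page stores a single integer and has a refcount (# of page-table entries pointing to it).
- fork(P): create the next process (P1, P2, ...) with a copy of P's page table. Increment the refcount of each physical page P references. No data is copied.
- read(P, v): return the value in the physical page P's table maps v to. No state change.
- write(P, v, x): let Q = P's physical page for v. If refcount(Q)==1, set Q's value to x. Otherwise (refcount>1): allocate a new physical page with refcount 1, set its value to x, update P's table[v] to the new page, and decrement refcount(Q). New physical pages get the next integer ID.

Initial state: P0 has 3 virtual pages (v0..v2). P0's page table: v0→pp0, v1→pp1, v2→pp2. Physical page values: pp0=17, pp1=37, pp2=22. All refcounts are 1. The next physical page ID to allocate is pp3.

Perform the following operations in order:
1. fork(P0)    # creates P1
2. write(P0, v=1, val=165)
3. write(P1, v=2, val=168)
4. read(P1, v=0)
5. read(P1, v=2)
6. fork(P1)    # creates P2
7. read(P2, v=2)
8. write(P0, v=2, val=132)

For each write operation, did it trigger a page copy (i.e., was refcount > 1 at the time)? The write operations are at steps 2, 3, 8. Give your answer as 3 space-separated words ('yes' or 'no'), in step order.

Op 1: fork(P0) -> P1. 3 ppages; refcounts: pp0:2 pp1:2 pp2:2
Op 2: write(P0, v1, 165). refcount(pp1)=2>1 -> COPY to pp3. 4 ppages; refcounts: pp0:2 pp1:1 pp2:2 pp3:1
Op 3: write(P1, v2, 168). refcount(pp2)=2>1 -> COPY to pp4. 5 ppages; refcounts: pp0:2 pp1:1 pp2:1 pp3:1 pp4:1
Op 4: read(P1, v0) -> 17. No state change.
Op 5: read(P1, v2) -> 168. No state change.
Op 6: fork(P1) -> P2. 5 ppages; refcounts: pp0:3 pp1:2 pp2:1 pp3:1 pp4:2
Op 7: read(P2, v2) -> 168. No state change.
Op 8: write(P0, v2, 132). refcount(pp2)=1 -> write in place. 5 ppages; refcounts: pp0:3 pp1:2 pp2:1 pp3:1 pp4:2

yes yes no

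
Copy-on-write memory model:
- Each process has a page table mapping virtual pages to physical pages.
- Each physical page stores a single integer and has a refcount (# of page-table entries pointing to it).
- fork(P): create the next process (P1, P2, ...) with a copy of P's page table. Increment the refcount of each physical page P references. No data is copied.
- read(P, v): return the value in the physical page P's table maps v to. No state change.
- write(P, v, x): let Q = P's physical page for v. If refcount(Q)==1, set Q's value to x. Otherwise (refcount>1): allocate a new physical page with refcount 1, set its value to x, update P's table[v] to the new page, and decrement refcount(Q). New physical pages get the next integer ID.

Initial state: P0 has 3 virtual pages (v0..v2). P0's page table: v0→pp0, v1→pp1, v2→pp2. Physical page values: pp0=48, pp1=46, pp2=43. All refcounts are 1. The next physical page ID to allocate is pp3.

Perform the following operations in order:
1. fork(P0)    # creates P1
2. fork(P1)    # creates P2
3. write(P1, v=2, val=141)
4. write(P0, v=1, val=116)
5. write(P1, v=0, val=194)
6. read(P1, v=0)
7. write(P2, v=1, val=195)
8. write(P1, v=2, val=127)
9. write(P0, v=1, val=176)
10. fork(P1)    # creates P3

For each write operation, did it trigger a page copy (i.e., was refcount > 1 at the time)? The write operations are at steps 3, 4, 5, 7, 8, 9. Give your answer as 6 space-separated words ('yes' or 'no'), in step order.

Op 1: fork(P0) -> P1. 3 ppages; refcounts: pp0:2 pp1:2 pp2:2
Op 2: fork(P1) -> P2. 3 ppages; refcounts: pp0:3 pp1:3 pp2:3
Op 3: write(P1, v2, 141). refcount(pp2)=3>1 -> COPY to pp3. 4 ppages; refcounts: pp0:3 pp1:3 pp2:2 pp3:1
Op 4: write(P0, v1, 116). refcount(pp1)=3>1 -> COPY to pp4. 5 ppages; refcounts: pp0:3 pp1:2 pp2:2 pp3:1 pp4:1
Op 5: write(P1, v0, 194). refcount(pp0)=3>1 -> COPY to pp5. 6 ppages; refcounts: pp0:2 pp1:2 pp2:2 pp3:1 pp4:1 pp5:1
Op 6: read(P1, v0) -> 194. No state change.
Op 7: write(P2, v1, 195). refcount(pp1)=2>1 -> COPY to pp6. 7 ppages; refcounts: pp0:2 pp1:1 pp2:2 pp3:1 pp4:1 pp5:1 pp6:1
Op 8: write(P1, v2, 127). refcount(pp3)=1 -> write in place. 7 ppages; refcounts: pp0:2 pp1:1 pp2:2 pp3:1 pp4:1 pp5:1 pp6:1
Op 9: write(P0, v1, 176). refcount(pp4)=1 -> write in place. 7 ppages; refcounts: pp0:2 pp1:1 pp2:2 pp3:1 pp4:1 pp5:1 pp6:1
Op 10: fork(P1) -> P3. 7 ppages; refcounts: pp0:2 pp1:2 pp2:2 pp3:2 pp4:1 pp5:2 pp6:1

yes yes yes yes no no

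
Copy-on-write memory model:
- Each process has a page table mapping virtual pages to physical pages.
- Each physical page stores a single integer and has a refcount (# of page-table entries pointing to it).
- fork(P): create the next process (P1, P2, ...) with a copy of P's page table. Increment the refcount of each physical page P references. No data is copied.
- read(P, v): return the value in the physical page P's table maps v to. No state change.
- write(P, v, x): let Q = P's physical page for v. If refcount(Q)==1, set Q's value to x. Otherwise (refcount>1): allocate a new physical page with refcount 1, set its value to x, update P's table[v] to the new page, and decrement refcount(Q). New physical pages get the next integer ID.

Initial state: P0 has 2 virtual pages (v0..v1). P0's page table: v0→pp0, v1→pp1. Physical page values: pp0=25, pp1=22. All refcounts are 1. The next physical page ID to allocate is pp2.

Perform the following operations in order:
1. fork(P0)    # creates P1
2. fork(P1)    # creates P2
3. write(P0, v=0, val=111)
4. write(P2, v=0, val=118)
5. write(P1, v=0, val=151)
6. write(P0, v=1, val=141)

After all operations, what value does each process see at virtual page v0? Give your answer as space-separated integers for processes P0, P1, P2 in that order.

Op 1: fork(P0) -> P1. 2 ppages; refcounts: pp0:2 pp1:2
Op 2: fork(P1) -> P2. 2 ppages; refcounts: pp0:3 pp1:3
Op 3: write(P0, v0, 111). refcount(pp0)=3>1 -> COPY to pp2. 3 ppages; refcounts: pp0:2 pp1:3 pp2:1
Op 4: write(P2, v0, 118). refcount(pp0)=2>1 -> COPY to pp3. 4 ppages; refcounts: pp0:1 pp1:3 pp2:1 pp3:1
Op 5: write(P1, v0, 151). refcount(pp0)=1 -> write in place. 4 ppages; refcounts: pp0:1 pp1:3 pp2:1 pp3:1
Op 6: write(P0, v1, 141). refcount(pp1)=3>1 -> COPY to pp4. 5 ppages; refcounts: pp0:1 pp1:2 pp2:1 pp3:1 pp4:1
P0: v0 -> pp2 = 111
P1: v0 -> pp0 = 151
P2: v0 -> pp3 = 118

Answer: 111 151 118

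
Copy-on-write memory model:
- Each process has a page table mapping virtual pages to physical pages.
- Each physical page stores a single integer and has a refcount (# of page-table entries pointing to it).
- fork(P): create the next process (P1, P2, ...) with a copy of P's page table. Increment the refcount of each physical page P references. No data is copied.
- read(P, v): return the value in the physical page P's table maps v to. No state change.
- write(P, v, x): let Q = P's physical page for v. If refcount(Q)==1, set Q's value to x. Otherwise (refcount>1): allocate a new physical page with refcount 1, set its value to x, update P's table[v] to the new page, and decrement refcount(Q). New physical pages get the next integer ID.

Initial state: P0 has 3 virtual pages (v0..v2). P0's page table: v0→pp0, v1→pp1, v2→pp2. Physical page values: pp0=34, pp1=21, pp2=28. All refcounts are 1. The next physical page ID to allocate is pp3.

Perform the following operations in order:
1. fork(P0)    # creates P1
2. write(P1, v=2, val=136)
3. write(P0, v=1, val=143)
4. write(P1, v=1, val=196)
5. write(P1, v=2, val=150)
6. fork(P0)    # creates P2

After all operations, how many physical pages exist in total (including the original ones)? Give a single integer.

Answer: 5

Derivation:
Op 1: fork(P0) -> P1. 3 ppages; refcounts: pp0:2 pp1:2 pp2:2
Op 2: write(P1, v2, 136). refcount(pp2)=2>1 -> COPY to pp3. 4 ppages; refcounts: pp0:2 pp1:2 pp2:1 pp3:1
Op 3: write(P0, v1, 143). refcount(pp1)=2>1 -> COPY to pp4. 5 ppages; refcounts: pp0:2 pp1:1 pp2:1 pp3:1 pp4:1
Op 4: write(P1, v1, 196). refcount(pp1)=1 -> write in place. 5 ppages; refcounts: pp0:2 pp1:1 pp2:1 pp3:1 pp4:1
Op 5: write(P1, v2, 150). refcount(pp3)=1 -> write in place. 5 ppages; refcounts: pp0:2 pp1:1 pp2:1 pp3:1 pp4:1
Op 6: fork(P0) -> P2. 5 ppages; refcounts: pp0:3 pp1:1 pp2:2 pp3:1 pp4:2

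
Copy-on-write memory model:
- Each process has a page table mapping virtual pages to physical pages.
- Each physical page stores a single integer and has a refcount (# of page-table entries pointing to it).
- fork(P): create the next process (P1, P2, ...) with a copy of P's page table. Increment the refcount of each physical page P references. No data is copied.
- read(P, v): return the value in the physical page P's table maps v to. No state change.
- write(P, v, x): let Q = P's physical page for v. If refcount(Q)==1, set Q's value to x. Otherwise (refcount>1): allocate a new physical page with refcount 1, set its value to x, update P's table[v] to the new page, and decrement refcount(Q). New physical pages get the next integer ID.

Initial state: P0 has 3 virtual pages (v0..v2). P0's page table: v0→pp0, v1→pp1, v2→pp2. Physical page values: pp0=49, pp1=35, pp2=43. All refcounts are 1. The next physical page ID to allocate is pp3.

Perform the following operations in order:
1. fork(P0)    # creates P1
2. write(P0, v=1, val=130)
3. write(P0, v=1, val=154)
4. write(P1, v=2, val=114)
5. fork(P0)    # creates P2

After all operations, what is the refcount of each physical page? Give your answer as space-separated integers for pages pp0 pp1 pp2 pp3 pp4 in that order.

Answer: 3 1 2 2 1

Derivation:
Op 1: fork(P0) -> P1. 3 ppages; refcounts: pp0:2 pp1:2 pp2:2
Op 2: write(P0, v1, 130). refcount(pp1)=2>1 -> COPY to pp3. 4 ppages; refcounts: pp0:2 pp1:1 pp2:2 pp3:1
Op 3: write(P0, v1, 154). refcount(pp3)=1 -> write in place. 4 ppages; refcounts: pp0:2 pp1:1 pp2:2 pp3:1
Op 4: write(P1, v2, 114). refcount(pp2)=2>1 -> COPY to pp4. 5 ppages; refcounts: pp0:2 pp1:1 pp2:1 pp3:1 pp4:1
Op 5: fork(P0) -> P2. 5 ppages; refcounts: pp0:3 pp1:1 pp2:2 pp3:2 pp4:1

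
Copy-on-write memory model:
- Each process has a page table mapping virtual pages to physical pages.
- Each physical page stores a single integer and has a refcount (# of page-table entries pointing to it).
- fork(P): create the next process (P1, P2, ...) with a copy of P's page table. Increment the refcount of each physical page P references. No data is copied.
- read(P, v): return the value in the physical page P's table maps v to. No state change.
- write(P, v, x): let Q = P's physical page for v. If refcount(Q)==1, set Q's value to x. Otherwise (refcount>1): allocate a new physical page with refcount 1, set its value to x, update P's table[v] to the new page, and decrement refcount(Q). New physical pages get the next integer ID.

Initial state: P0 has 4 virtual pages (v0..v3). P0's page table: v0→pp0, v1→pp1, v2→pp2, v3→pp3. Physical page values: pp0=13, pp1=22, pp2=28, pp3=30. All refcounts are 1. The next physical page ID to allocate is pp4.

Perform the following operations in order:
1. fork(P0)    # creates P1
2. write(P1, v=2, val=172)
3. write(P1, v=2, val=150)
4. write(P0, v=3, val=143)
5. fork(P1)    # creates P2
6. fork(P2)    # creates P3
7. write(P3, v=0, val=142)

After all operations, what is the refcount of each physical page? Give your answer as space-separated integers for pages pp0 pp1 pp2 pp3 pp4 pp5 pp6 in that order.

Answer: 3 4 1 3 3 1 1

Derivation:
Op 1: fork(P0) -> P1. 4 ppages; refcounts: pp0:2 pp1:2 pp2:2 pp3:2
Op 2: write(P1, v2, 172). refcount(pp2)=2>1 -> COPY to pp4. 5 ppages; refcounts: pp0:2 pp1:2 pp2:1 pp3:2 pp4:1
Op 3: write(P1, v2, 150). refcount(pp4)=1 -> write in place. 5 ppages; refcounts: pp0:2 pp1:2 pp2:1 pp3:2 pp4:1
Op 4: write(P0, v3, 143). refcount(pp3)=2>1 -> COPY to pp5. 6 ppages; refcounts: pp0:2 pp1:2 pp2:1 pp3:1 pp4:1 pp5:1
Op 5: fork(P1) -> P2. 6 ppages; refcounts: pp0:3 pp1:3 pp2:1 pp3:2 pp4:2 pp5:1
Op 6: fork(P2) -> P3. 6 ppages; refcounts: pp0:4 pp1:4 pp2:1 pp3:3 pp4:3 pp5:1
Op 7: write(P3, v0, 142). refcount(pp0)=4>1 -> COPY to pp6. 7 ppages; refcounts: pp0:3 pp1:4 pp2:1 pp3:3 pp4:3 pp5:1 pp6:1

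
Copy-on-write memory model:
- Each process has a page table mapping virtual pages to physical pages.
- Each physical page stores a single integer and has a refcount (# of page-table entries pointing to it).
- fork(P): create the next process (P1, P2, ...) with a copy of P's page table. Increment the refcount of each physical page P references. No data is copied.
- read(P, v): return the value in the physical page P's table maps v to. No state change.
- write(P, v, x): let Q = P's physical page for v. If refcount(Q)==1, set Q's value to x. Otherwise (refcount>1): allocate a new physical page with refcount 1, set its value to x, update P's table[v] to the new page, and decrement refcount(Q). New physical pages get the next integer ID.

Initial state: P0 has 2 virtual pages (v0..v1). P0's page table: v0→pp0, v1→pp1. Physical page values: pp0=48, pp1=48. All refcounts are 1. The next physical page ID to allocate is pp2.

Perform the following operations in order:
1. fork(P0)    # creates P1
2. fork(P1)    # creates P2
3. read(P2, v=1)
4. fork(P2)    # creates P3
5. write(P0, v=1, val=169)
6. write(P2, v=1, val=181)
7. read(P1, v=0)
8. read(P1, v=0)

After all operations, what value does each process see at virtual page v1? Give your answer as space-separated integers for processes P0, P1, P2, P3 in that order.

Op 1: fork(P0) -> P1. 2 ppages; refcounts: pp0:2 pp1:2
Op 2: fork(P1) -> P2. 2 ppages; refcounts: pp0:3 pp1:3
Op 3: read(P2, v1) -> 48. No state change.
Op 4: fork(P2) -> P3. 2 ppages; refcounts: pp0:4 pp1:4
Op 5: write(P0, v1, 169). refcount(pp1)=4>1 -> COPY to pp2. 3 ppages; refcounts: pp0:4 pp1:3 pp2:1
Op 6: write(P2, v1, 181). refcount(pp1)=3>1 -> COPY to pp3. 4 ppages; refcounts: pp0:4 pp1:2 pp2:1 pp3:1
Op 7: read(P1, v0) -> 48. No state change.
Op 8: read(P1, v0) -> 48. No state change.
P0: v1 -> pp2 = 169
P1: v1 -> pp1 = 48
P2: v1 -> pp3 = 181
P3: v1 -> pp1 = 48

Answer: 169 48 181 48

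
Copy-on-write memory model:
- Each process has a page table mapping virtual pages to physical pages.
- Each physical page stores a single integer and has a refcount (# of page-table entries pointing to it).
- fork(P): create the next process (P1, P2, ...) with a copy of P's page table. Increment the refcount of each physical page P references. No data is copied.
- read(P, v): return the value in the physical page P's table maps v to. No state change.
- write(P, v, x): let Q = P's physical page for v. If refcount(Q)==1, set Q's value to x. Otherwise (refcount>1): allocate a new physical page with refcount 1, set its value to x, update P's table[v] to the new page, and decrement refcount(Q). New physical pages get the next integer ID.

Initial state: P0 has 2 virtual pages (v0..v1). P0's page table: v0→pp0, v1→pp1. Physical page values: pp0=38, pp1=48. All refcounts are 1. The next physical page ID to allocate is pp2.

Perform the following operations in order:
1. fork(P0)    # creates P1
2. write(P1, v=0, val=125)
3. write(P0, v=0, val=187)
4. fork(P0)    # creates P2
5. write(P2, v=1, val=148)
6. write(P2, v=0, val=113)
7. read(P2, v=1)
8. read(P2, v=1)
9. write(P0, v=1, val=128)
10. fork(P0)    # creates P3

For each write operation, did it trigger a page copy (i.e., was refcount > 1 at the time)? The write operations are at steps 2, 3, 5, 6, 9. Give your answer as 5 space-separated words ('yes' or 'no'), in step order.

Op 1: fork(P0) -> P1. 2 ppages; refcounts: pp0:2 pp1:2
Op 2: write(P1, v0, 125). refcount(pp0)=2>1 -> COPY to pp2. 3 ppages; refcounts: pp0:1 pp1:2 pp2:1
Op 3: write(P0, v0, 187). refcount(pp0)=1 -> write in place. 3 ppages; refcounts: pp0:1 pp1:2 pp2:1
Op 4: fork(P0) -> P2. 3 ppages; refcounts: pp0:2 pp1:3 pp2:1
Op 5: write(P2, v1, 148). refcount(pp1)=3>1 -> COPY to pp3. 4 ppages; refcounts: pp0:2 pp1:2 pp2:1 pp3:1
Op 6: write(P2, v0, 113). refcount(pp0)=2>1 -> COPY to pp4. 5 ppages; refcounts: pp0:1 pp1:2 pp2:1 pp3:1 pp4:1
Op 7: read(P2, v1) -> 148. No state change.
Op 8: read(P2, v1) -> 148. No state change.
Op 9: write(P0, v1, 128). refcount(pp1)=2>1 -> COPY to pp5. 6 ppages; refcounts: pp0:1 pp1:1 pp2:1 pp3:1 pp4:1 pp5:1
Op 10: fork(P0) -> P3. 6 ppages; refcounts: pp0:2 pp1:1 pp2:1 pp3:1 pp4:1 pp5:2

yes no yes yes yes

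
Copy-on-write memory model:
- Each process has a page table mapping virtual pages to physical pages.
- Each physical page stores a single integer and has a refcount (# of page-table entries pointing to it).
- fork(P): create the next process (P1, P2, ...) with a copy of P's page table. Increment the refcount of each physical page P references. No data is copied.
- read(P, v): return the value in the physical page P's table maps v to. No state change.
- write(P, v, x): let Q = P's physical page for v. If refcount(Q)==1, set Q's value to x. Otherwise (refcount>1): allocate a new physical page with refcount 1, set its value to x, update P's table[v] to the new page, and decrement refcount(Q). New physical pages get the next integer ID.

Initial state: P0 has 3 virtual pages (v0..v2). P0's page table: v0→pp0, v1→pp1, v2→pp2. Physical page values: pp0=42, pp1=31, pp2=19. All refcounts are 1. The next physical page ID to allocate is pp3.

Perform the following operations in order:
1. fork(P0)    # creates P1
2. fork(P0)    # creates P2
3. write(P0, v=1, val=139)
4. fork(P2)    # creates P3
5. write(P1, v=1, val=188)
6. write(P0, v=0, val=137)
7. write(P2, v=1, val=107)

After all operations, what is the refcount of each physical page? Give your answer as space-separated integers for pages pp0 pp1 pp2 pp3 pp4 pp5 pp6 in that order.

Answer: 3 1 4 1 1 1 1

Derivation:
Op 1: fork(P0) -> P1. 3 ppages; refcounts: pp0:2 pp1:2 pp2:2
Op 2: fork(P0) -> P2. 3 ppages; refcounts: pp0:3 pp1:3 pp2:3
Op 3: write(P0, v1, 139). refcount(pp1)=3>1 -> COPY to pp3. 4 ppages; refcounts: pp0:3 pp1:2 pp2:3 pp3:1
Op 4: fork(P2) -> P3. 4 ppages; refcounts: pp0:4 pp1:3 pp2:4 pp3:1
Op 5: write(P1, v1, 188). refcount(pp1)=3>1 -> COPY to pp4. 5 ppages; refcounts: pp0:4 pp1:2 pp2:4 pp3:1 pp4:1
Op 6: write(P0, v0, 137). refcount(pp0)=4>1 -> COPY to pp5. 6 ppages; refcounts: pp0:3 pp1:2 pp2:4 pp3:1 pp4:1 pp5:1
Op 7: write(P2, v1, 107). refcount(pp1)=2>1 -> COPY to pp6. 7 ppages; refcounts: pp0:3 pp1:1 pp2:4 pp3:1 pp4:1 pp5:1 pp6:1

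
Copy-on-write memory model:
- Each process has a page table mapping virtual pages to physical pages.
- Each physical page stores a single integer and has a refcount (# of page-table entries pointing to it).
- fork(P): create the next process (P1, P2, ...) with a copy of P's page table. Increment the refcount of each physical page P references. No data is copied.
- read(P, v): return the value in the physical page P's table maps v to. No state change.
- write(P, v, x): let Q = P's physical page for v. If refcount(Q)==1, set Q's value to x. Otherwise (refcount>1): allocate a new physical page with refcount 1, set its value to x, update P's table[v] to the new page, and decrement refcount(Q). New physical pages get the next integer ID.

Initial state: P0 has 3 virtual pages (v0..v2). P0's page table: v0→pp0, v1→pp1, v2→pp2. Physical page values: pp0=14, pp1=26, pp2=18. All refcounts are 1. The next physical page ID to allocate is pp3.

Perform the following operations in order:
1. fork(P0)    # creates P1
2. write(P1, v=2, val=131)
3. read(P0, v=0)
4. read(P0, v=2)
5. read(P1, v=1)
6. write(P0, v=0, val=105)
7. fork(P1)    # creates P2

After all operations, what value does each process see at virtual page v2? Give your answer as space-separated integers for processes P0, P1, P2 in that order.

Op 1: fork(P0) -> P1. 3 ppages; refcounts: pp0:2 pp1:2 pp2:2
Op 2: write(P1, v2, 131). refcount(pp2)=2>1 -> COPY to pp3. 4 ppages; refcounts: pp0:2 pp1:2 pp2:1 pp3:1
Op 3: read(P0, v0) -> 14. No state change.
Op 4: read(P0, v2) -> 18. No state change.
Op 5: read(P1, v1) -> 26. No state change.
Op 6: write(P0, v0, 105). refcount(pp0)=2>1 -> COPY to pp4. 5 ppages; refcounts: pp0:1 pp1:2 pp2:1 pp3:1 pp4:1
Op 7: fork(P1) -> P2. 5 ppages; refcounts: pp0:2 pp1:3 pp2:1 pp3:2 pp4:1
P0: v2 -> pp2 = 18
P1: v2 -> pp3 = 131
P2: v2 -> pp3 = 131

Answer: 18 131 131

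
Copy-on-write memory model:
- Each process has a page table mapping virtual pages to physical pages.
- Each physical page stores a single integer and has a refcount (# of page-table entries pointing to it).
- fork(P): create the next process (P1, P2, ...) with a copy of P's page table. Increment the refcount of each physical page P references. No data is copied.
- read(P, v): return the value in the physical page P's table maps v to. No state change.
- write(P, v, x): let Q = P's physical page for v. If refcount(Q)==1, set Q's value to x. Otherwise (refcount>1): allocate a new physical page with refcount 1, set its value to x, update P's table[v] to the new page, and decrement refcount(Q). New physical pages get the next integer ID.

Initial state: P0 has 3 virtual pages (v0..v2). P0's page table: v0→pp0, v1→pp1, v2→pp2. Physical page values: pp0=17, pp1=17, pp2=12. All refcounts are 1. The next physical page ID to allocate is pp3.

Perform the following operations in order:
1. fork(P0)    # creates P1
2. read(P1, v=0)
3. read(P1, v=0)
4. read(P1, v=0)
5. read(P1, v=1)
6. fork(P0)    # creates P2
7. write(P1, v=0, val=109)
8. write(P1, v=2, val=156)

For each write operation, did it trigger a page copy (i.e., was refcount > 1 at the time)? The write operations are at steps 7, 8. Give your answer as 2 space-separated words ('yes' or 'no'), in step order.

Op 1: fork(P0) -> P1. 3 ppages; refcounts: pp0:2 pp1:2 pp2:2
Op 2: read(P1, v0) -> 17. No state change.
Op 3: read(P1, v0) -> 17. No state change.
Op 4: read(P1, v0) -> 17. No state change.
Op 5: read(P1, v1) -> 17. No state change.
Op 6: fork(P0) -> P2. 3 ppages; refcounts: pp0:3 pp1:3 pp2:3
Op 7: write(P1, v0, 109). refcount(pp0)=3>1 -> COPY to pp3. 4 ppages; refcounts: pp0:2 pp1:3 pp2:3 pp3:1
Op 8: write(P1, v2, 156). refcount(pp2)=3>1 -> COPY to pp4. 5 ppages; refcounts: pp0:2 pp1:3 pp2:2 pp3:1 pp4:1

yes yes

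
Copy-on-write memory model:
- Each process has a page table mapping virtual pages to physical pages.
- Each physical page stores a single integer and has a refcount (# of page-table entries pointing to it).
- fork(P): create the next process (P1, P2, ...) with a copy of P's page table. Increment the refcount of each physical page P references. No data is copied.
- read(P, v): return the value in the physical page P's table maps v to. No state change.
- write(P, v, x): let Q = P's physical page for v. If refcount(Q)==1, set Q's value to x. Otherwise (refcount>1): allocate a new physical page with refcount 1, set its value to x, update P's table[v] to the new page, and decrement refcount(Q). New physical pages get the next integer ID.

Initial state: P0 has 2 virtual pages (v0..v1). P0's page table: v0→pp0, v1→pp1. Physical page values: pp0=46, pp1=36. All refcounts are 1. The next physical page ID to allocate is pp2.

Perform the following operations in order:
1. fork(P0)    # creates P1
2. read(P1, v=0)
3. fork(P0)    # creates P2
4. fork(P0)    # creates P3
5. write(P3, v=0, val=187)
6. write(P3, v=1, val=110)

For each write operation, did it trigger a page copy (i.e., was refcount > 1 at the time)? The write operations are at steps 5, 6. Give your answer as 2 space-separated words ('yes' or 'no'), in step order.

Op 1: fork(P0) -> P1. 2 ppages; refcounts: pp0:2 pp1:2
Op 2: read(P1, v0) -> 46. No state change.
Op 3: fork(P0) -> P2. 2 ppages; refcounts: pp0:3 pp1:3
Op 4: fork(P0) -> P3. 2 ppages; refcounts: pp0:4 pp1:4
Op 5: write(P3, v0, 187). refcount(pp0)=4>1 -> COPY to pp2. 3 ppages; refcounts: pp0:3 pp1:4 pp2:1
Op 6: write(P3, v1, 110). refcount(pp1)=4>1 -> COPY to pp3. 4 ppages; refcounts: pp0:3 pp1:3 pp2:1 pp3:1

yes yes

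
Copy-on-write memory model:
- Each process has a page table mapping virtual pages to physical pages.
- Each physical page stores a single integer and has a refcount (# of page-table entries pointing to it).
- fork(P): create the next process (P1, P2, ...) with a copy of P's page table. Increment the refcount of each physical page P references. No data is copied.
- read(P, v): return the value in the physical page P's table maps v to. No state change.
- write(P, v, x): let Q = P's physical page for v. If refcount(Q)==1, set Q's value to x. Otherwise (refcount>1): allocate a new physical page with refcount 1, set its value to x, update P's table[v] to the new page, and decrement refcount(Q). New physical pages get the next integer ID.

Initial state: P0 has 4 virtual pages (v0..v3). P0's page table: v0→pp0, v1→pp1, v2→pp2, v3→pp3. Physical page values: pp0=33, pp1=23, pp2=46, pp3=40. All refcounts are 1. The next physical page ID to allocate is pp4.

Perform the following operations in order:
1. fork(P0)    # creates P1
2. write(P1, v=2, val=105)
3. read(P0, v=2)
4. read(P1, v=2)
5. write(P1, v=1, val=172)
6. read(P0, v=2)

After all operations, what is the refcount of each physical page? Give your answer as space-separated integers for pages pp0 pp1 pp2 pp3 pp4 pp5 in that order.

Answer: 2 1 1 2 1 1

Derivation:
Op 1: fork(P0) -> P1. 4 ppages; refcounts: pp0:2 pp1:2 pp2:2 pp3:2
Op 2: write(P1, v2, 105). refcount(pp2)=2>1 -> COPY to pp4. 5 ppages; refcounts: pp0:2 pp1:2 pp2:1 pp3:2 pp4:1
Op 3: read(P0, v2) -> 46. No state change.
Op 4: read(P1, v2) -> 105. No state change.
Op 5: write(P1, v1, 172). refcount(pp1)=2>1 -> COPY to pp5. 6 ppages; refcounts: pp0:2 pp1:1 pp2:1 pp3:2 pp4:1 pp5:1
Op 6: read(P0, v2) -> 46. No state change.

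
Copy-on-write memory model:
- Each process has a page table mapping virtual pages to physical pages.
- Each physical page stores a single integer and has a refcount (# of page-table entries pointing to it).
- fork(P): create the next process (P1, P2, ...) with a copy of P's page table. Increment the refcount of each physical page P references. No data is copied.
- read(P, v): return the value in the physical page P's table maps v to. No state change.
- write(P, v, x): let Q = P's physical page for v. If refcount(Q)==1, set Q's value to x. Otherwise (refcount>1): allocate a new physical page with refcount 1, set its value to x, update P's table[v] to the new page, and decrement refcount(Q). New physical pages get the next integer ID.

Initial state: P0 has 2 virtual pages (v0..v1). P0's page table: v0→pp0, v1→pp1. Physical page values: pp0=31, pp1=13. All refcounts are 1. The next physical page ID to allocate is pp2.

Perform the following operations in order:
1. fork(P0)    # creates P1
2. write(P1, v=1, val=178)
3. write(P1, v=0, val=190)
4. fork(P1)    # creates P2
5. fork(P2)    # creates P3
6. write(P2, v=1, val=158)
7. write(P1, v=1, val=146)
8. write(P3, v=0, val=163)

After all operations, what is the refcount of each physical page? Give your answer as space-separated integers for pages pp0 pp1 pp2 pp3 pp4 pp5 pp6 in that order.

Op 1: fork(P0) -> P1. 2 ppages; refcounts: pp0:2 pp1:2
Op 2: write(P1, v1, 178). refcount(pp1)=2>1 -> COPY to pp2. 3 ppages; refcounts: pp0:2 pp1:1 pp2:1
Op 3: write(P1, v0, 190). refcount(pp0)=2>1 -> COPY to pp3. 4 ppages; refcounts: pp0:1 pp1:1 pp2:1 pp3:1
Op 4: fork(P1) -> P2. 4 ppages; refcounts: pp0:1 pp1:1 pp2:2 pp3:2
Op 5: fork(P2) -> P3. 4 ppages; refcounts: pp0:1 pp1:1 pp2:3 pp3:3
Op 6: write(P2, v1, 158). refcount(pp2)=3>1 -> COPY to pp4. 5 ppages; refcounts: pp0:1 pp1:1 pp2:2 pp3:3 pp4:1
Op 7: write(P1, v1, 146). refcount(pp2)=2>1 -> COPY to pp5. 6 ppages; refcounts: pp0:1 pp1:1 pp2:1 pp3:3 pp4:1 pp5:1
Op 8: write(P3, v0, 163). refcount(pp3)=3>1 -> COPY to pp6. 7 ppages; refcounts: pp0:1 pp1:1 pp2:1 pp3:2 pp4:1 pp5:1 pp6:1

Answer: 1 1 1 2 1 1 1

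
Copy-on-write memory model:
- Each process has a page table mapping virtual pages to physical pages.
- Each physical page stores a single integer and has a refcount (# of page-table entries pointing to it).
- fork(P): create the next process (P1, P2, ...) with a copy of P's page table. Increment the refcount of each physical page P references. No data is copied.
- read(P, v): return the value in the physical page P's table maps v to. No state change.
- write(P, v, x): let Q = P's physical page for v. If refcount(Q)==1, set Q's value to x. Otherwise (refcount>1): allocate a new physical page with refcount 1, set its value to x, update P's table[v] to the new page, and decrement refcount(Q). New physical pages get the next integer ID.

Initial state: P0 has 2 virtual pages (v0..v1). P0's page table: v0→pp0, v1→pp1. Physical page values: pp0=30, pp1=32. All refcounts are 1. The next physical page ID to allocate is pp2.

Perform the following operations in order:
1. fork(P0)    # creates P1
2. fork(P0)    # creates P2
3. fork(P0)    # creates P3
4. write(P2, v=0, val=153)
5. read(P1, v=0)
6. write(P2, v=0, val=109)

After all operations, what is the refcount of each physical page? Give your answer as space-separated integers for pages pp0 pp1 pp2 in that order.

Op 1: fork(P0) -> P1. 2 ppages; refcounts: pp0:2 pp1:2
Op 2: fork(P0) -> P2. 2 ppages; refcounts: pp0:3 pp1:3
Op 3: fork(P0) -> P3. 2 ppages; refcounts: pp0:4 pp1:4
Op 4: write(P2, v0, 153). refcount(pp0)=4>1 -> COPY to pp2. 3 ppages; refcounts: pp0:3 pp1:4 pp2:1
Op 5: read(P1, v0) -> 30. No state change.
Op 6: write(P2, v0, 109). refcount(pp2)=1 -> write in place. 3 ppages; refcounts: pp0:3 pp1:4 pp2:1

Answer: 3 4 1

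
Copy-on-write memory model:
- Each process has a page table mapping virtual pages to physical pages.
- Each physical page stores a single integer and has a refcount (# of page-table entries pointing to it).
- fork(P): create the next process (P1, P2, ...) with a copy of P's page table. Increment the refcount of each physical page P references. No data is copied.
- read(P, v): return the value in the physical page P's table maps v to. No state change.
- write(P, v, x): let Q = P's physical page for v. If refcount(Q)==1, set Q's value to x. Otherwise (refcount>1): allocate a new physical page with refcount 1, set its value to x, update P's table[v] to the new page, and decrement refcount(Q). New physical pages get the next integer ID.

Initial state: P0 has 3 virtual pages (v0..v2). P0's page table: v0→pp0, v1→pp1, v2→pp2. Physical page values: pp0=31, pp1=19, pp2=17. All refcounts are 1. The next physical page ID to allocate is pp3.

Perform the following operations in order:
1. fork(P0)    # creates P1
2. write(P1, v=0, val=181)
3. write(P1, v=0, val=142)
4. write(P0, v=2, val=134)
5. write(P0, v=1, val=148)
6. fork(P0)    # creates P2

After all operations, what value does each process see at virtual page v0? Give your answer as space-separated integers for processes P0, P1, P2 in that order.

Answer: 31 142 31

Derivation:
Op 1: fork(P0) -> P1. 3 ppages; refcounts: pp0:2 pp1:2 pp2:2
Op 2: write(P1, v0, 181). refcount(pp0)=2>1 -> COPY to pp3. 4 ppages; refcounts: pp0:1 pp1:2 pp2:2 pp3:1
Op 3: write(P1, v0, 142). refcount(pp3)=1 -> write in place. 4 ppages; refcounts: pp0:1 pp1:2 pp2:2 pp3:1
Op 4: write(P0, v2, 134). refcount(pp2)=2>1 -> COPY to pp4. 5 ppages; refcounts: pp0:1 pp1:2 pp2:1 pp3:1 pp4:1
Op 5: write(P0, v1, 148). refcount(pp1)=2>1 -> COPY to pp5. 6 ppages; refcounts: pp0:1 pp1:1 pp2:1 pp3:1 pp4:1 pp5:1
Op 6: fork(P0) -> P2. 6 ppages; refcounts: pp0:2 pp1:1 pp2:1 pp3:1 pp4:2 pp5:2
P0: v0 -> pp0 = 31
P1: v0 -> pp3 = 142
P2: v0 -> pp0 = 31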